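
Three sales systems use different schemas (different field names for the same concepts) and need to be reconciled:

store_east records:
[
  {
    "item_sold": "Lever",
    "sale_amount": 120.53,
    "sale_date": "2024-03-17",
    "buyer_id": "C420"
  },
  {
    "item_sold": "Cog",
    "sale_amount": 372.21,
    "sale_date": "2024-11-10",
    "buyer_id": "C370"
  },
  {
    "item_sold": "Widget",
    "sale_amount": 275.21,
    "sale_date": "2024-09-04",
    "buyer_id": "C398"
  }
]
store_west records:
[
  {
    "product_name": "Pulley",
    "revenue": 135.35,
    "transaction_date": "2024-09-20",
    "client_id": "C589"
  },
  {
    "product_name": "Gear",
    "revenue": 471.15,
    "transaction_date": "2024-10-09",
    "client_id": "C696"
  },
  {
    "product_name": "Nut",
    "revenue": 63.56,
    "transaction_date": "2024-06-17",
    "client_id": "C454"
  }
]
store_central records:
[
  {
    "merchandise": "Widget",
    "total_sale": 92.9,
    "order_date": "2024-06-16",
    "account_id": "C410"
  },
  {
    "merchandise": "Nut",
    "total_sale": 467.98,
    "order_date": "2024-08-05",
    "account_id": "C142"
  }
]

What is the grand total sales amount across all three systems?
1998.89

Schema reconciliation - all amount fields map to sale amount:

store_east (sale_amount): 767.95
store_west (revenue): 670.06
store_central (total_sale): 560.88

Grand total: 1998.89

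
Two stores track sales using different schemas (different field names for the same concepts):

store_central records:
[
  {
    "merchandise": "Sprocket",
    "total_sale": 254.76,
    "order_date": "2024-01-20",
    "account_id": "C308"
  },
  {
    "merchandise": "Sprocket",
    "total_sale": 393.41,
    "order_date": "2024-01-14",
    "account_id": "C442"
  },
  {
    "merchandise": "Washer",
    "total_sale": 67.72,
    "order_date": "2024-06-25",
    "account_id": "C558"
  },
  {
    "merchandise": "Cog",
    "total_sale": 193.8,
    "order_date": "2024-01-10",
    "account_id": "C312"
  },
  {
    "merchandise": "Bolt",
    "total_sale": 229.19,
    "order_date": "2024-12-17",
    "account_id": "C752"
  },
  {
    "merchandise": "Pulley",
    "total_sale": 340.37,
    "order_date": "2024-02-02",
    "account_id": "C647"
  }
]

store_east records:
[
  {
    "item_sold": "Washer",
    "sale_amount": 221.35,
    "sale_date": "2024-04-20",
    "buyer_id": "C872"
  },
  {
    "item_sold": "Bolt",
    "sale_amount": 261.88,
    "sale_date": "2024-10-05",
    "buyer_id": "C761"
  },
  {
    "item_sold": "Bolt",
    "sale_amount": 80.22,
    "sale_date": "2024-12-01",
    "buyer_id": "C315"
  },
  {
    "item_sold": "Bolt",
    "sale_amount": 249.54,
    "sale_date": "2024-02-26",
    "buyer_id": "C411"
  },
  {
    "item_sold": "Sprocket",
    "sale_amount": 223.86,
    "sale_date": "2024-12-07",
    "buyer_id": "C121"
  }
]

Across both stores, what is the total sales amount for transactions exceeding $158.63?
2368.16

Schema mapping: "total_sale" (store_central) = "sale_amount" (store_east) = sale amount

Sum of sales > $158.63 in store_central: 1411.53
Sum of sales > $158.63 in store_east: 956.63

Total: 1411.53 + 956.63 = 2368.16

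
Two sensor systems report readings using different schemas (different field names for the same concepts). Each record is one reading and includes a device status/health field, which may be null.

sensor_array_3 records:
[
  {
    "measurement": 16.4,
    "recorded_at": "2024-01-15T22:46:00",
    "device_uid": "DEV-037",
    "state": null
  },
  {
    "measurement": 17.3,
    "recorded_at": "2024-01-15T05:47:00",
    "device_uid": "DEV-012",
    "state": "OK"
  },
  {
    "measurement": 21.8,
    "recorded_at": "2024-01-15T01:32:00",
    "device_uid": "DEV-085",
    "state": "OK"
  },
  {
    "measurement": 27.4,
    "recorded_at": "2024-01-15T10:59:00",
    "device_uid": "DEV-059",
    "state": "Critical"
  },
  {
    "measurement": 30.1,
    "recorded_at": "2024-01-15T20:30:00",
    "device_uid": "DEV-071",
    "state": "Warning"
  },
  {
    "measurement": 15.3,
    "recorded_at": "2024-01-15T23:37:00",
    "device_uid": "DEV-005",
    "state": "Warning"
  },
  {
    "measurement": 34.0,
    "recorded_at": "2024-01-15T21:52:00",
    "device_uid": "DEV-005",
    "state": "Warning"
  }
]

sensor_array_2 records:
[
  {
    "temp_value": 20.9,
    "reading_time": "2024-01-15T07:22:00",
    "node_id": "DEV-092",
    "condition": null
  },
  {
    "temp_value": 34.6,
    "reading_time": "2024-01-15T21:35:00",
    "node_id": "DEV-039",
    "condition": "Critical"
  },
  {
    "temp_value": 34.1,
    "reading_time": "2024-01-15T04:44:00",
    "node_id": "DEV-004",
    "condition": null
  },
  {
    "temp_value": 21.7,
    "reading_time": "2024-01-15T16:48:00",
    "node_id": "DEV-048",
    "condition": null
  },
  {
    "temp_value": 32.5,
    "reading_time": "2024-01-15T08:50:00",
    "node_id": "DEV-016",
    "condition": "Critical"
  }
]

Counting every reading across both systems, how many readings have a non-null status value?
8

Schema mapping: "state" (sensor_array_3) = "condition" (sensor_array_2) = status

Non-null in sensor_array_3: 6
Non-null in sensor_array_2: 2

Total non-null: 6 + 2 = 8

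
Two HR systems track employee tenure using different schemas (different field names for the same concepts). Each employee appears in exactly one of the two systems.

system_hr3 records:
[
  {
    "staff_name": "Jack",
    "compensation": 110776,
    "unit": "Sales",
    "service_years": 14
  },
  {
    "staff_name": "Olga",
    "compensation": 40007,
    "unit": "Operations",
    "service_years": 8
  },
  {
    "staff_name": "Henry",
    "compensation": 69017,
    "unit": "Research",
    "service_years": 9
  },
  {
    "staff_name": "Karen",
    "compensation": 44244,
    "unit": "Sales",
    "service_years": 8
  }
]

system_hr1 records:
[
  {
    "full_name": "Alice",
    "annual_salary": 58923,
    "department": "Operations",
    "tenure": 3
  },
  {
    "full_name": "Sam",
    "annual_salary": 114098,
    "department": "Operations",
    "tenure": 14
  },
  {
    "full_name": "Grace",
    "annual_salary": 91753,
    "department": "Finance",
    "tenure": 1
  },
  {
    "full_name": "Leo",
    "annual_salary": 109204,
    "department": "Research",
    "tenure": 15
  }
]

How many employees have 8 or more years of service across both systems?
6

Reconcile schemas: "service_years" (system_hr3) = "tenure" (system_hr1) = years of service

From system_hr3: 4 employees with >= 8 years
From system_hr1: 2 employees with >= 8 years

Total: 4 + 2 = 6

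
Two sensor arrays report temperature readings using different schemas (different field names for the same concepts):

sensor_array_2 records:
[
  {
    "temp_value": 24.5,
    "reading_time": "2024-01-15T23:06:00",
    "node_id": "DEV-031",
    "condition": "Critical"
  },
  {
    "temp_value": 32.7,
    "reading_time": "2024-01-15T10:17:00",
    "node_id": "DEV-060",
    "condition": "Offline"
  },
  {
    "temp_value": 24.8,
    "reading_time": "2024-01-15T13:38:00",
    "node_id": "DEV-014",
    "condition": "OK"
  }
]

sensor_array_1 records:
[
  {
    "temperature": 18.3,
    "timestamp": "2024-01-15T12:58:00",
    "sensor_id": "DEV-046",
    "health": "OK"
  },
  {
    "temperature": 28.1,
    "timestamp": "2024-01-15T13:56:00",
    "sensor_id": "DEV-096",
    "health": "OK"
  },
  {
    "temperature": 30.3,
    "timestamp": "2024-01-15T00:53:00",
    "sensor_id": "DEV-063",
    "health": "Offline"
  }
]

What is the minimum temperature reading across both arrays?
18.3

Schema mapping: "temp_value" (sensor_array_2) = "temperature" (sensor_array_1) = temperature reading

Minimum in sensor_array_2: 24.5
Minimum in sensor_array_1: 18.3

Overall minimum: min(24.5, 18.3) = 18.3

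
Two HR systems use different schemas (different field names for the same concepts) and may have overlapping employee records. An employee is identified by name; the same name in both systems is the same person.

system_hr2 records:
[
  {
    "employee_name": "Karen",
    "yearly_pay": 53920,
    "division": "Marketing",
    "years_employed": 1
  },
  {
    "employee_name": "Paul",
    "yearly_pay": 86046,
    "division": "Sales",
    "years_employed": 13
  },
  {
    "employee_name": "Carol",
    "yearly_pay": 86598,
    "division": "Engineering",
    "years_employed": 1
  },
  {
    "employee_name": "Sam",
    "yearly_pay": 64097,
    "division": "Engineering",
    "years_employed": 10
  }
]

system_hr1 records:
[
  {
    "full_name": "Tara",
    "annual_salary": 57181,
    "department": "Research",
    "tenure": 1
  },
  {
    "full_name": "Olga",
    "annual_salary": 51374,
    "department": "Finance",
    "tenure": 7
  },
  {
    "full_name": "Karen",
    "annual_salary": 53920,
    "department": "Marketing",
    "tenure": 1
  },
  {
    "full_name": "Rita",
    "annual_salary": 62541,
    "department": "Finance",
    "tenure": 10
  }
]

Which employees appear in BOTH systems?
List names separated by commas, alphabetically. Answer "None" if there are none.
Karen

Schema mapping: "employee_name" (system_hr2) = "full_name" (system_hr1) = employee name

Names in system_hr2: ['Carol', 'Karen', 'Paul', 'Sam']
Names in system_hr1: ['Karen', 'Olga', 'Rita', 'Tara']

Intersection: ['Karen']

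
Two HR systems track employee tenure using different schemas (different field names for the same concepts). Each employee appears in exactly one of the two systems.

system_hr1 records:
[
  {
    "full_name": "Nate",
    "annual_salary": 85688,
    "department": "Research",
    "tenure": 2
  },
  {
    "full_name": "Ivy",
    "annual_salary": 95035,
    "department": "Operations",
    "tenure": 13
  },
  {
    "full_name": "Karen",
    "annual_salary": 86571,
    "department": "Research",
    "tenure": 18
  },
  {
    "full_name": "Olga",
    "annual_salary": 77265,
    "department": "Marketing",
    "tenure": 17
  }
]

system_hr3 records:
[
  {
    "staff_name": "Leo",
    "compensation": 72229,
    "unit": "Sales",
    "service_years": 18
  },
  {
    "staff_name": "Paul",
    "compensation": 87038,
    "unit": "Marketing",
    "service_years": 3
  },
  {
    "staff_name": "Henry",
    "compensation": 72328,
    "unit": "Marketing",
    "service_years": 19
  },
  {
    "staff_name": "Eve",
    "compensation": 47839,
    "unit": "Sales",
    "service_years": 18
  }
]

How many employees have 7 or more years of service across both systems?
6

Reconcile schemas: "tenure" (system_hr1) = "service_years" (system_hr3) = years of service

From system_hr1: 3 employees with >= 7 years
From system_hr3: 3 employees with >= 7 years

Total: 3 + 3 = 6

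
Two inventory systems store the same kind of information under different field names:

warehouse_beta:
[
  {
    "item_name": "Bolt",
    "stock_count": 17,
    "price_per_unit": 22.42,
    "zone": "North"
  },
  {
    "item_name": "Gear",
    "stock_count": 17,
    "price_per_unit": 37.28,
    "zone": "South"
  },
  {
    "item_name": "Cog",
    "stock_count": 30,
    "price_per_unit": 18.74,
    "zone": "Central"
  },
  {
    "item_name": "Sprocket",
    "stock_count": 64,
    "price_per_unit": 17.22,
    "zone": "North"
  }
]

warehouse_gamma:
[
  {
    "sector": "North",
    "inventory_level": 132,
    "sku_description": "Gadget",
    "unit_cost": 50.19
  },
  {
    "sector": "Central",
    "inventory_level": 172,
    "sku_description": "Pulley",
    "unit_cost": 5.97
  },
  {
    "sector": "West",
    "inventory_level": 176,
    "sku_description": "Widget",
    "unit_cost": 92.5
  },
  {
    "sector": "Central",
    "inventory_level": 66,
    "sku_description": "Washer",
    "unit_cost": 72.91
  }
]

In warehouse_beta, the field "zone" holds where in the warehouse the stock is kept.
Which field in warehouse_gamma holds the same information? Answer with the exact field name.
sector

In warehouse_beta, "zone" holds where in the warehouse the stock is kept.
The fields in warehouse_gamma are: "sector", "inventory_level", "sku_description", "unit_cost".
"sector" is the match: the name refers to the same concept and its values are area labels (e.g. 'Central', 'North').
The other fields ("inventory_level", "sku_description", "unit_cost") hold different kinds of data.

So "zone" in warehouse_beta corresponds to "sector" in warehouse_gamma.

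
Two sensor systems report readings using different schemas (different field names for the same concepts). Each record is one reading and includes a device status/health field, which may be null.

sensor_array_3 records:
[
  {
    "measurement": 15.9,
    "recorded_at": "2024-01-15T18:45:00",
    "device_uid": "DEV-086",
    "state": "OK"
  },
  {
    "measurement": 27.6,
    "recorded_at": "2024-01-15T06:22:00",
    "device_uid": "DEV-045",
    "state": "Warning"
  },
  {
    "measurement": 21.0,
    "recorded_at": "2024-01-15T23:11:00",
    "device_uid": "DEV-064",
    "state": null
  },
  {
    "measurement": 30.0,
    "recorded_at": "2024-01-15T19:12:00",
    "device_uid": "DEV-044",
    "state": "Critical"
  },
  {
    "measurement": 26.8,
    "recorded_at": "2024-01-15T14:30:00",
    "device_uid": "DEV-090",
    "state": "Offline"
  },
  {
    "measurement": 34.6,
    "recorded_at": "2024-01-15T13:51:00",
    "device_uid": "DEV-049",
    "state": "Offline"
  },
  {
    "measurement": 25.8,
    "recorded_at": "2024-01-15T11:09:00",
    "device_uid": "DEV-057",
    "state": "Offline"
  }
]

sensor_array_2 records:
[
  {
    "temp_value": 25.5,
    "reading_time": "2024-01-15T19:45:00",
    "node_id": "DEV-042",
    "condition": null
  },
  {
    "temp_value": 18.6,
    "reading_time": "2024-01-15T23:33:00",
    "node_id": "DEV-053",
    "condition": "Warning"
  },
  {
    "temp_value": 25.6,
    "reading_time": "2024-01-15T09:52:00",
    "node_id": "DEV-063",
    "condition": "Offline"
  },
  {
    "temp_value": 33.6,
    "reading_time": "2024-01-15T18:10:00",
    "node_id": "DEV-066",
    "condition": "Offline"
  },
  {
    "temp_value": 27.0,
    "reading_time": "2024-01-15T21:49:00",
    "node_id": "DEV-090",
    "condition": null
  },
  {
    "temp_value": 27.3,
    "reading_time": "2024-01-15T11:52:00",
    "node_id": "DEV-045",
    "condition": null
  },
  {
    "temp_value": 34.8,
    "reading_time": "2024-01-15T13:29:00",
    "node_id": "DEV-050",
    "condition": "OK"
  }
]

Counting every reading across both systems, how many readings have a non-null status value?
10

Schema mapping: "state" (sensor_array_3) = "condition" (sensor_array_2) = status

Non-null in sensor_array_3: 6
Non-null in sensor_array_2: 4

Total non-null: 6 + 4 = 10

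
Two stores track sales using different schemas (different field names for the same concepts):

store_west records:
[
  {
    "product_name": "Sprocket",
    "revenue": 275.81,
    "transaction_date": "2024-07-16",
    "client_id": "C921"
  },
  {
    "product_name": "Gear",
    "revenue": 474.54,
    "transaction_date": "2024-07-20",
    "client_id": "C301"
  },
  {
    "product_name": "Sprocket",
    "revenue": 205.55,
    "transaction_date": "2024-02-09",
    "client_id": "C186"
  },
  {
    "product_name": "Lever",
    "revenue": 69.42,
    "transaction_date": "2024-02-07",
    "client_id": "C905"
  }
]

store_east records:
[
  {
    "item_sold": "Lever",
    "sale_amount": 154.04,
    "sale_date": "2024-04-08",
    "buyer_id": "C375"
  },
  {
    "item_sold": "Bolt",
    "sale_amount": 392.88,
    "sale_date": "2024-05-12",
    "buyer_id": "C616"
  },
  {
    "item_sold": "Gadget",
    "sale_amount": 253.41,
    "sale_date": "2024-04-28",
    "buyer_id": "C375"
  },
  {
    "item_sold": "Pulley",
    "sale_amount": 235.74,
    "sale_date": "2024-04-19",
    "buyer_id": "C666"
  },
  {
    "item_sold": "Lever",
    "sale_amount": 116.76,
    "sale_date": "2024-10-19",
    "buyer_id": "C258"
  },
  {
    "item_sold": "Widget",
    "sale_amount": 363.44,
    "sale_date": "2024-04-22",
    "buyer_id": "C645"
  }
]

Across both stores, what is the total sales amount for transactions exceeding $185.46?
2201.37

Schema mapping: "revenue" (store_west) = "sale_amount" (store_east) = sale amount

Sum of sales > $185.46 in store_west: 955.9
Sum of sales > $185.46 in store_east: 1245.47

Total: 955.9 + 1245.47 = 2201.37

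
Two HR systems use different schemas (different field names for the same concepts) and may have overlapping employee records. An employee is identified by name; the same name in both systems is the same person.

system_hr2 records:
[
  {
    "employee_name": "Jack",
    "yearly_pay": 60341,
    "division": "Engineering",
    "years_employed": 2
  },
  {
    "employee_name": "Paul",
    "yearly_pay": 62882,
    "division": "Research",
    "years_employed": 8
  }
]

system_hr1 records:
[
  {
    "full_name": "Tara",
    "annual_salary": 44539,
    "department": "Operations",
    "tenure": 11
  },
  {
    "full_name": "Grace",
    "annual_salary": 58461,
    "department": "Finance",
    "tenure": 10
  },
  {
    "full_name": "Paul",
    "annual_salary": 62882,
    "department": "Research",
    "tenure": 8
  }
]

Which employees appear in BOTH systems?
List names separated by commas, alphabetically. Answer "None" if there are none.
Paul

Schema mapping: "employee_name" (system_hr2) = "full_name" (system_hr1) = employee name

Names in system_hr2: ['Jack', 'Paul']
Names in system_hr1: ['Grace', 'Paul', 'Tara']

Intersection: ['Paul']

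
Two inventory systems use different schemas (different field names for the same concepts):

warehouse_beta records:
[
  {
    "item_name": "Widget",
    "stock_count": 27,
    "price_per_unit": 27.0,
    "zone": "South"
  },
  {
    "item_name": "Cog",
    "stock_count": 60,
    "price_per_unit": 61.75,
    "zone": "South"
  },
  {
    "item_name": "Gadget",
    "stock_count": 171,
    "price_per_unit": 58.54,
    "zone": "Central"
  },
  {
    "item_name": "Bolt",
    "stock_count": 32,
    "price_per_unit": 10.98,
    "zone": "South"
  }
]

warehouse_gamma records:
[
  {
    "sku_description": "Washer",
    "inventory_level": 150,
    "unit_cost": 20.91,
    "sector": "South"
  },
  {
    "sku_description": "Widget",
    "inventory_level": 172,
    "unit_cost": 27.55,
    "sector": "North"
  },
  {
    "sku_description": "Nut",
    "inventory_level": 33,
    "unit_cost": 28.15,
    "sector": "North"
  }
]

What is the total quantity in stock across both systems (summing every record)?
645

To reconcile these schemas, identify the field holding the quantity in stock in each system:
1. In warehouse_beta it is "stock_count"
2. In warehouse_gamma it is "inventory_level"

From warehouse_beta: 27 + 60 + 171 + 32 = 290
From warehouse_gamma: 150 + 172 + 33 = 355

Total: 290 + 355 = 645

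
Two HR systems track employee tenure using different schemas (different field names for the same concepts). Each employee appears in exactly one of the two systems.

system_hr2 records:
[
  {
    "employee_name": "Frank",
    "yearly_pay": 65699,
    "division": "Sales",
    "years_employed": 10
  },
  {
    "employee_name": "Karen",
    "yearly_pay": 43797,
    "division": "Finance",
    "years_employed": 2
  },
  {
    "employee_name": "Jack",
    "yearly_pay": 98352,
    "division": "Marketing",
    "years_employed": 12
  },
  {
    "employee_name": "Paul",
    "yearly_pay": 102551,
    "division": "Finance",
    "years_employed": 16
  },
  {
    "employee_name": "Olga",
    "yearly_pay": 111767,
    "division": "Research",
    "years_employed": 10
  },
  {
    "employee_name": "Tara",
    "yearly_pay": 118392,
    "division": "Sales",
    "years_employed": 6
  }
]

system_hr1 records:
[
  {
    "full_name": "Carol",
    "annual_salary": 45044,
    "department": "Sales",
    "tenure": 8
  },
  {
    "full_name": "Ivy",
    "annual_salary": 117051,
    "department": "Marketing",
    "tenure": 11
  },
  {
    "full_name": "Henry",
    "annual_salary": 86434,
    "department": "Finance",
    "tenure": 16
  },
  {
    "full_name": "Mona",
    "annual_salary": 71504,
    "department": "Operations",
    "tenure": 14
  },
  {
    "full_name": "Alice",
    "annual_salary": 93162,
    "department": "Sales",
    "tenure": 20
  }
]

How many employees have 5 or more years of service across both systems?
10

Reconcile schemas: "years_employed" (system_hr2) = "tenure" (system_hr1) = years of service

From system_hr2: 5 employees with >= 5 years
From system_hr1: 5 employees with >= 5 years

Total: 5 + 5 = 10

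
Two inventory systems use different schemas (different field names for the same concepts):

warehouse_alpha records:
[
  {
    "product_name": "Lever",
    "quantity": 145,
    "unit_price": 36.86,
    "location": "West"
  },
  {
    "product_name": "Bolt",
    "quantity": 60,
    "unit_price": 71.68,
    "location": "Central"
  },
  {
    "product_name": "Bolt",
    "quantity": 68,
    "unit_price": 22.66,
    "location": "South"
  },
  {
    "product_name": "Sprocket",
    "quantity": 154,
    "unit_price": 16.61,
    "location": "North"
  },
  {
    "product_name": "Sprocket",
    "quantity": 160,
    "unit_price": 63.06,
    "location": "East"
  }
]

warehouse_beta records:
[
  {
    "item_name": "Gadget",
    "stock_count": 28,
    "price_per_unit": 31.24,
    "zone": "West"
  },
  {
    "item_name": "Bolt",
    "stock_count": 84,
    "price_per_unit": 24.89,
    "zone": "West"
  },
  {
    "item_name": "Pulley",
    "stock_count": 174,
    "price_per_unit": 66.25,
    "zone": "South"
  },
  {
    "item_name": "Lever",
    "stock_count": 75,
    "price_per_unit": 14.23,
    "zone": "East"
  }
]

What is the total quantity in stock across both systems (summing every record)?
948

To reconcile these schemas, identify the field holding the quantity in stock in each system:
1. In warehouse_alpha it is "quantity"
2. In warehouse_beta it is "stock_count"

From warehouse_alpha: 145 + 60 + 68 + 154 + 160 = 587
From warehouse_beta: 28 + 84 + 174 + 75 = 361

Total: 587 + 361 = 948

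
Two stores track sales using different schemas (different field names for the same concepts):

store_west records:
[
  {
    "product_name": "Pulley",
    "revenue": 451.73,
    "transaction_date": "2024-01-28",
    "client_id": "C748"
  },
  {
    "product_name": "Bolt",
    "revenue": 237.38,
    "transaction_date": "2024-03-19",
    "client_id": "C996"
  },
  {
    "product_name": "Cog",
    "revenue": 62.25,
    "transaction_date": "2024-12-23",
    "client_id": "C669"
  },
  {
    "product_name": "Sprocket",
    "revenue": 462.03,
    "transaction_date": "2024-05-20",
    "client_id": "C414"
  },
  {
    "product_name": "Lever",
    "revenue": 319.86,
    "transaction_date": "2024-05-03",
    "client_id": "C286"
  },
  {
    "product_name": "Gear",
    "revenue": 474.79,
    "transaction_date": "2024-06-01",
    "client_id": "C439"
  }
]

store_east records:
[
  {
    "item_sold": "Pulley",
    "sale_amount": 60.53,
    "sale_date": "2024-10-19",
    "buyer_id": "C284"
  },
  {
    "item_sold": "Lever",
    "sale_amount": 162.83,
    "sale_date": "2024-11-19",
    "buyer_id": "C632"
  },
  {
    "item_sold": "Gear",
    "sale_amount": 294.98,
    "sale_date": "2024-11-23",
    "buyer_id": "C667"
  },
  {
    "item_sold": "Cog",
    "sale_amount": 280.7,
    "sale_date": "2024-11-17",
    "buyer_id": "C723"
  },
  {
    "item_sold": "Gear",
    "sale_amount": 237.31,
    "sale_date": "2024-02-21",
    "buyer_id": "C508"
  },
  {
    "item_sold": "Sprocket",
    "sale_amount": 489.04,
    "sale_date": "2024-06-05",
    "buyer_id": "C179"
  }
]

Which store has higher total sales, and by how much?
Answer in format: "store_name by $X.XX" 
store_west by $482.65

Schema mapping: "revenue" (store_west) = "sale_amount" (store_east) = sale amount

Total for store_west: 2008.04
Total for store_east: 1525.39

Difference: |2008.04 - 1525.39| = 482.65
store_west has higher sales by $482.65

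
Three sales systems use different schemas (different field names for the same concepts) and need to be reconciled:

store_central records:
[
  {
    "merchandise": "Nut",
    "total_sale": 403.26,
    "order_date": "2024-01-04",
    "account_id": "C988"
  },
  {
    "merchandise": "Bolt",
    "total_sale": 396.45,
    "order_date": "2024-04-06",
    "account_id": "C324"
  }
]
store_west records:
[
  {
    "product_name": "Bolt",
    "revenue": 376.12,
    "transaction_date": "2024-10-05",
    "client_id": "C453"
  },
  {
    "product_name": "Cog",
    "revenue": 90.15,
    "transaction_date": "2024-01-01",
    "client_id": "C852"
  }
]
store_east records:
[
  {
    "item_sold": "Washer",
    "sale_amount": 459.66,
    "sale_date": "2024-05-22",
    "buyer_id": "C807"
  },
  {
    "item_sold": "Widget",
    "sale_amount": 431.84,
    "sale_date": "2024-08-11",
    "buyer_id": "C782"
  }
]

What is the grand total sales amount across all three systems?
2157.48

Schema reconciliation - all amount fields map to sale amount:

store_central (total_sale): 799.71
store_west (revenue): 466.27
store_east (sale_amount): 891.5

Grand total: 2157.48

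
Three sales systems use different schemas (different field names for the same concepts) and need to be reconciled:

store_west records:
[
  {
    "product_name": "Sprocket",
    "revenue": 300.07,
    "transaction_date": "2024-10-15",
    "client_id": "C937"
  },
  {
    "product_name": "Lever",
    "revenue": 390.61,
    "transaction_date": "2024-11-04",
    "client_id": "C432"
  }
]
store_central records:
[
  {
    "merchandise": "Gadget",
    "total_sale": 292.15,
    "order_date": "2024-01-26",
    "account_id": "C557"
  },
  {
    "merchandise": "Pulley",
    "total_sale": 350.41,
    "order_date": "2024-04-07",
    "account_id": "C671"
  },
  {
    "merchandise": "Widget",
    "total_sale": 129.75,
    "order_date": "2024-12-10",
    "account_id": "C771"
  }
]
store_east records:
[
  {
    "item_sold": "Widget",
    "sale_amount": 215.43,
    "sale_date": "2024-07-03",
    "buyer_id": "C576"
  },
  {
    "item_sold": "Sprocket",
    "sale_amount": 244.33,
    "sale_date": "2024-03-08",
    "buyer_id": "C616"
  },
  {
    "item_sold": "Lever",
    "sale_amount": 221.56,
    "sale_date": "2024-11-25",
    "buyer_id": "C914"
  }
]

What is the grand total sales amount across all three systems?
2144.31

Schema reconciliation - all amount fields map to sale amount:

store_west (revenue): 690.68
store_central (total_sale): 772.31
store_east (sale_amount): 681.32

Grand total: 2144.31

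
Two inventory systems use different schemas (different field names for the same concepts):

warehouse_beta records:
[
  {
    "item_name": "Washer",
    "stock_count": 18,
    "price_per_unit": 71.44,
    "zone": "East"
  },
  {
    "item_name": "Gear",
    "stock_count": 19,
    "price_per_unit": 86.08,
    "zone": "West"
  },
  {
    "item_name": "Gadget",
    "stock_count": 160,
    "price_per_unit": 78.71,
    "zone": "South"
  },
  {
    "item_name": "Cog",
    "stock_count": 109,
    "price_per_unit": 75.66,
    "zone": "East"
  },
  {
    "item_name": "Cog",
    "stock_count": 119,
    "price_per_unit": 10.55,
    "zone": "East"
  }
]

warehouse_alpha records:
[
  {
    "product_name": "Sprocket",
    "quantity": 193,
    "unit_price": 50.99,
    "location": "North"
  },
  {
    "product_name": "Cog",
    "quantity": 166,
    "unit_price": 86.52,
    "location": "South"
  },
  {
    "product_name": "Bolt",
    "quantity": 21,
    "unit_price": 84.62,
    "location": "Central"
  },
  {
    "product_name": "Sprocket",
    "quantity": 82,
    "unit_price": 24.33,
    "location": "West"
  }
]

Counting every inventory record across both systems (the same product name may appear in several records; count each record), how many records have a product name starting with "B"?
1

Schema mapping: "item_name" (warehouse_beta) = "product_name" (warehouse_alpha) = product name

Records with product name starting with "B" in warehouse_beta: 0
Records with product name starting with "B" in warehouse_alpha: 1

Total: 0 + 1 = 1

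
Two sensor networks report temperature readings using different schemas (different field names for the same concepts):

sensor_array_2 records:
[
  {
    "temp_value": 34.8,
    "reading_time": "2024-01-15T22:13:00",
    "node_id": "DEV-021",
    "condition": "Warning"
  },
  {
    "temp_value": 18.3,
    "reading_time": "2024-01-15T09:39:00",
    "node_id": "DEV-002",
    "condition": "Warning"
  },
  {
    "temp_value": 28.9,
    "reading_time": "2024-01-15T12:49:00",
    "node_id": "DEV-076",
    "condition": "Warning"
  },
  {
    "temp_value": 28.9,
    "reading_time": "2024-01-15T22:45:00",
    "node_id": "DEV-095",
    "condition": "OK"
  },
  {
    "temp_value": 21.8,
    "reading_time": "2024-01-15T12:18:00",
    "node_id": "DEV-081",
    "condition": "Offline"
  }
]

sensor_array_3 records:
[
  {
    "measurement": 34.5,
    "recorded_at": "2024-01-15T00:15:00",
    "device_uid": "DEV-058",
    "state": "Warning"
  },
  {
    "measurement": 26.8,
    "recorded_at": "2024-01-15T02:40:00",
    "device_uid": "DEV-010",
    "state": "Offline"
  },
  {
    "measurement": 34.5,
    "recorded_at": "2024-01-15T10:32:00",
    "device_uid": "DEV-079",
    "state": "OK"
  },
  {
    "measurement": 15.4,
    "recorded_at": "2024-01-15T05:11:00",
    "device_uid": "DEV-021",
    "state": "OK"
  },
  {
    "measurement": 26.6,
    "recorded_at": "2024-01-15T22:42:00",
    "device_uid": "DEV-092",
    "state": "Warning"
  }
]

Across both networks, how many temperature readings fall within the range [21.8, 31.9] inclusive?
5

Schema mapping: "temp_value" (sensor_array_2) = "measurement" (sensor_array_3) = temperature

Readings in [21.8, 31.9] from sensor_array_2: 3
Readings in [21.8, 31.9] from sensor_array_3: 2

Total count: 3 + 2 = 5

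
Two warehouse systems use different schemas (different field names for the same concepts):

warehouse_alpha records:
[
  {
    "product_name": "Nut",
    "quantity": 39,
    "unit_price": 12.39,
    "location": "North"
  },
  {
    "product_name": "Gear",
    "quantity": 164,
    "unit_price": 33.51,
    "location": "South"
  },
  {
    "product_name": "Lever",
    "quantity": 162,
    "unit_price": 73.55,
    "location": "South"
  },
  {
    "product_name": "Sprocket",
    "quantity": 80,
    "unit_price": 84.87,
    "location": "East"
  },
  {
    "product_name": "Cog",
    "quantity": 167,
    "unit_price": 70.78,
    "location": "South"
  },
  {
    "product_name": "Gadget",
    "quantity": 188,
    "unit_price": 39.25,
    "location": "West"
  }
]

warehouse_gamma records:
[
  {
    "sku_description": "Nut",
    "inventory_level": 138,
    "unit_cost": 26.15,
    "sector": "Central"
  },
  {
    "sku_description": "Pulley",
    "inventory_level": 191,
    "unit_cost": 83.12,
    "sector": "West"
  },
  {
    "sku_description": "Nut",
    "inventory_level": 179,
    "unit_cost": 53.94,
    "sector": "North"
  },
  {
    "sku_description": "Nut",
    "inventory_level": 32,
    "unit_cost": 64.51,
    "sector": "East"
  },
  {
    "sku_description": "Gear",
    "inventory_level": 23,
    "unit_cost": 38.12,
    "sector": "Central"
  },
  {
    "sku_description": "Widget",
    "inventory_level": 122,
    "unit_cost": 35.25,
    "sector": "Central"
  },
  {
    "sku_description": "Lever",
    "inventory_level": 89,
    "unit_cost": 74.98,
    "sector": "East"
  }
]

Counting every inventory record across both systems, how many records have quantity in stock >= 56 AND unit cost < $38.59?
3

Schema mappings:
- "quantity" (warehouse_alpha) = "inventory_level" (warehouse_gamma) = quantity
- "unit_price" (warehouse_alpha) = "unit_cost" (warehouse_gamma) = unit cost

Records meeting both conditions in warehouse_alpha: 1
Records meeting both conditions in warehouse_gamma: 2

Total: 1 + 2 = 3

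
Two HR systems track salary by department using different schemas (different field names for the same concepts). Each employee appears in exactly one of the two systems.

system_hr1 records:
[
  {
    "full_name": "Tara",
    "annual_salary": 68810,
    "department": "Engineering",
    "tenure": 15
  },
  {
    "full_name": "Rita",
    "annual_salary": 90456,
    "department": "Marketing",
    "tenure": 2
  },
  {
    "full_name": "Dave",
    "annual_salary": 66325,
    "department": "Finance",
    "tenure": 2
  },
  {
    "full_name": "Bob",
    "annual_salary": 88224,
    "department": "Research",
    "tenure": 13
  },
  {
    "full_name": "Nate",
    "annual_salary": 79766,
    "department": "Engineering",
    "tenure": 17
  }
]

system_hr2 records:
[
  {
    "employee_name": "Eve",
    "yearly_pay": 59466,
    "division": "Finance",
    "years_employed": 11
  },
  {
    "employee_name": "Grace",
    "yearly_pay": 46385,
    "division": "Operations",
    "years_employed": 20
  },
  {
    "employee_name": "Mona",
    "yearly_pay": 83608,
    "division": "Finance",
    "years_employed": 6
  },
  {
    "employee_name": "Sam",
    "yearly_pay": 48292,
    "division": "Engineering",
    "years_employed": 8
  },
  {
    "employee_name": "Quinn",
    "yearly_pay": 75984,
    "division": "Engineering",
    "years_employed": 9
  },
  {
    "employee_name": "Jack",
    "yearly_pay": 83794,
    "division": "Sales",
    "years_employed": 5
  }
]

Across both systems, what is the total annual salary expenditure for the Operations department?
46385

Schema mappings:
- "department" (system_hr1) = "division" (system_hr2) = department
- "annual_salary" (system_hr1) = "yearly_pay" (system_hr2) = salary

Operations salaries from system_hr1: 0
Operations salaries from system_hr2: 46385

Total: 0 + 46385 = 46385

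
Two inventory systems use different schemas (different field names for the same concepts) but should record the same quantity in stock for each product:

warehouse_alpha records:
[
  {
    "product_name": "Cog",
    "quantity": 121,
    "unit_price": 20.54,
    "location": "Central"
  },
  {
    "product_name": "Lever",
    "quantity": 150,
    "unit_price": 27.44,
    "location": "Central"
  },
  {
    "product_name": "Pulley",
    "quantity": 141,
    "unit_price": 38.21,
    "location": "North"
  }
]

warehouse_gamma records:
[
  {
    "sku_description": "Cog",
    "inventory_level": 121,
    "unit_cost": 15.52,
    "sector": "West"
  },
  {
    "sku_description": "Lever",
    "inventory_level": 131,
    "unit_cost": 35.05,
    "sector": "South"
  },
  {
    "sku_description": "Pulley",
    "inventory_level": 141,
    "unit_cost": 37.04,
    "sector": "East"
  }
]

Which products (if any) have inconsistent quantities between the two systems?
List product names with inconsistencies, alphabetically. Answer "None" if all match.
Lever

Schema mappings:
- "product_name" (warehouse_alpha) = "sku_description" (warehouse_gamma) = product name
- "quantity" (warehouse_alpha) = "inventory_level" (warehouse_gamma) = quantity

Comparison:
  Cog: 121 vs 121 - MATCH
  Lever: 150 vs 131 - MISMATCH
  Pulley: 141 vs 141 - MATCH

Products with inconsistencies: Lever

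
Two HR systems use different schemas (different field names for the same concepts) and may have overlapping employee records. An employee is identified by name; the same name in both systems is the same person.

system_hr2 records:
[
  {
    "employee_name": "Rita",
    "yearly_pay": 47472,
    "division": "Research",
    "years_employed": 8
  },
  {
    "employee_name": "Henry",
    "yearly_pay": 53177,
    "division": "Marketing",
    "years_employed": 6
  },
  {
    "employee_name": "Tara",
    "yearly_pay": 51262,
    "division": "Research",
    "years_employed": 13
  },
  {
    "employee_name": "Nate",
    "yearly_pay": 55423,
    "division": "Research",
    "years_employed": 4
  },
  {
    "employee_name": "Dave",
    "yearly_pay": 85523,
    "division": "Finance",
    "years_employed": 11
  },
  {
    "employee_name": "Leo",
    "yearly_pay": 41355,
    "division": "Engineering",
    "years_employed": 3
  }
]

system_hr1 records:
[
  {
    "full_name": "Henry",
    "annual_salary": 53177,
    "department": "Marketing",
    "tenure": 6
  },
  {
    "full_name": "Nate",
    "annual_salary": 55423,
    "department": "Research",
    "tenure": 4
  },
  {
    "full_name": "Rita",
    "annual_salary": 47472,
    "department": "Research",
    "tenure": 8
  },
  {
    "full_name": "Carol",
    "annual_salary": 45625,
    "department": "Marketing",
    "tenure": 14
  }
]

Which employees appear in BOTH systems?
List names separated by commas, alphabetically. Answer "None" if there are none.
Henry, Nate, Rita

Schema mapping: "employee_name" (system_hr2) = "full_name" (system_hr1) = employee name

Names in system_hr2: ['Dave', 'Henry', 'Leo', 'Nate', 'Rita', 'Tara']
Names in system_hr1: ['Carol', 'Henry', 'Nate', 'Rita']

Intersection: ['Henry', 'Nate', 'Rita']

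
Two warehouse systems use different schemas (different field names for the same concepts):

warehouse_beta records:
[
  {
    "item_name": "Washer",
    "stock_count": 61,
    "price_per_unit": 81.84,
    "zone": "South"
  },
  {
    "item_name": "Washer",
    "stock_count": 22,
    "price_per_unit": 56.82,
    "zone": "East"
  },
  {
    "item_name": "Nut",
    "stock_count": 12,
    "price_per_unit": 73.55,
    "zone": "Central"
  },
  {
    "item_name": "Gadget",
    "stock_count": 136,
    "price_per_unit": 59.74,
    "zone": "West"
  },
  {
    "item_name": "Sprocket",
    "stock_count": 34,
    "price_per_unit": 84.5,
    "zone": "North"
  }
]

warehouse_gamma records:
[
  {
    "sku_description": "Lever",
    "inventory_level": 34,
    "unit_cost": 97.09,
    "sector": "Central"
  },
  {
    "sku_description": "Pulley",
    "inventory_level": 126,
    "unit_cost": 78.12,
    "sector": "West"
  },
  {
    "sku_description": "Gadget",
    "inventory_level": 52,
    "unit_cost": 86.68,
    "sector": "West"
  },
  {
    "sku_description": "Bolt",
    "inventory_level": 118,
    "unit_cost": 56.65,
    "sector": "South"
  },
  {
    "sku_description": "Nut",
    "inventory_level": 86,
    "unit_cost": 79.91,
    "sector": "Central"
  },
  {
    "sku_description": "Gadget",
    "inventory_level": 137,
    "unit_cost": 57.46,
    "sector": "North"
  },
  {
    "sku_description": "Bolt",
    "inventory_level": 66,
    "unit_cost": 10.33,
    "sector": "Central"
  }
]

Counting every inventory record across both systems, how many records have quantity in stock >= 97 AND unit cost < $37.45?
0

Schema mappings:
- "stock_count" (warehouse_beta) = "inventory_level" (warehouse_gamma) = quantity
- "price_per_unit" (warehouse_beta) = "unit_cost" (warehouse_gamma) = unit cost

Records meeting both conditions in warehouse_beta: 0
Records meeting both conditions in warehouse_gamma: 0

Total: 0 + 0 = 0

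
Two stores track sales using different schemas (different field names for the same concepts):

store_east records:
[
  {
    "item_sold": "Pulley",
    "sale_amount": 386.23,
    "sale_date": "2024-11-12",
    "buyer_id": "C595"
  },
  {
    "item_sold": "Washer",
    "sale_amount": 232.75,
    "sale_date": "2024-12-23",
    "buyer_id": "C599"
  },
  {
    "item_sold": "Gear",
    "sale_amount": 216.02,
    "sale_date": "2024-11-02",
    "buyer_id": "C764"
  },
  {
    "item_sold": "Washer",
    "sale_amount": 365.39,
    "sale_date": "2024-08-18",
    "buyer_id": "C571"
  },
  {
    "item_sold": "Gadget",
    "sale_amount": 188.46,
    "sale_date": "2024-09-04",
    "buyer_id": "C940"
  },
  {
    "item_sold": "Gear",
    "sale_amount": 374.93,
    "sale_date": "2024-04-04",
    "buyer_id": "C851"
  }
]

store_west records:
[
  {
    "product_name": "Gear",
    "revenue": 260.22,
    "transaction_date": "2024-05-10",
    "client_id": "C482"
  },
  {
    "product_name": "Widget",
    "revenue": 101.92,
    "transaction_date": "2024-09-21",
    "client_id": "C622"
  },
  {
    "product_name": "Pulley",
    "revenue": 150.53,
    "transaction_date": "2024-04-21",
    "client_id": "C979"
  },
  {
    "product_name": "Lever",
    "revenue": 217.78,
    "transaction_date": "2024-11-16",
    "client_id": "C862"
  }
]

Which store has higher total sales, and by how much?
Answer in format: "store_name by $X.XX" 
store_east by $1033.33

Schema mapping: "sale_amount" (store_east) = "revenue" (store_west) = sale amount

Total for store_east: 1763.78
Total for store_west: 730.45

Difference: |1763.78 - 730.45| = 1033.33
store_east has higher sales by $1033.33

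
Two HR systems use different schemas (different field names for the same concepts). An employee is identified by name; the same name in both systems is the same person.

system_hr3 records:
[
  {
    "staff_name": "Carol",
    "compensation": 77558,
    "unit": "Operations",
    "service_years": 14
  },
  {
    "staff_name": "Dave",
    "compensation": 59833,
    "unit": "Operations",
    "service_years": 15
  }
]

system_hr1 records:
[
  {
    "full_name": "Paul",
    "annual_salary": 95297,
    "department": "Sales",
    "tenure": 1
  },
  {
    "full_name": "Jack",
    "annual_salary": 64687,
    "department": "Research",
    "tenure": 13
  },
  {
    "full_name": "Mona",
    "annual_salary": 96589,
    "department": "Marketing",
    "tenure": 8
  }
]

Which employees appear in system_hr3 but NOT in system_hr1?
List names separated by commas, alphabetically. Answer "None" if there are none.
Carol, Dave

Schema mapping: "staff_name" (system_hr3) = "full_name" (system_hr1) = employee name

Names in system_hr3: ['Carol', 'Dave']
Names in system_hr1: ['Jack', 'Mona', 'Paul']

In system_hr3 but not system_hr1: ['Carol', 'Dave']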